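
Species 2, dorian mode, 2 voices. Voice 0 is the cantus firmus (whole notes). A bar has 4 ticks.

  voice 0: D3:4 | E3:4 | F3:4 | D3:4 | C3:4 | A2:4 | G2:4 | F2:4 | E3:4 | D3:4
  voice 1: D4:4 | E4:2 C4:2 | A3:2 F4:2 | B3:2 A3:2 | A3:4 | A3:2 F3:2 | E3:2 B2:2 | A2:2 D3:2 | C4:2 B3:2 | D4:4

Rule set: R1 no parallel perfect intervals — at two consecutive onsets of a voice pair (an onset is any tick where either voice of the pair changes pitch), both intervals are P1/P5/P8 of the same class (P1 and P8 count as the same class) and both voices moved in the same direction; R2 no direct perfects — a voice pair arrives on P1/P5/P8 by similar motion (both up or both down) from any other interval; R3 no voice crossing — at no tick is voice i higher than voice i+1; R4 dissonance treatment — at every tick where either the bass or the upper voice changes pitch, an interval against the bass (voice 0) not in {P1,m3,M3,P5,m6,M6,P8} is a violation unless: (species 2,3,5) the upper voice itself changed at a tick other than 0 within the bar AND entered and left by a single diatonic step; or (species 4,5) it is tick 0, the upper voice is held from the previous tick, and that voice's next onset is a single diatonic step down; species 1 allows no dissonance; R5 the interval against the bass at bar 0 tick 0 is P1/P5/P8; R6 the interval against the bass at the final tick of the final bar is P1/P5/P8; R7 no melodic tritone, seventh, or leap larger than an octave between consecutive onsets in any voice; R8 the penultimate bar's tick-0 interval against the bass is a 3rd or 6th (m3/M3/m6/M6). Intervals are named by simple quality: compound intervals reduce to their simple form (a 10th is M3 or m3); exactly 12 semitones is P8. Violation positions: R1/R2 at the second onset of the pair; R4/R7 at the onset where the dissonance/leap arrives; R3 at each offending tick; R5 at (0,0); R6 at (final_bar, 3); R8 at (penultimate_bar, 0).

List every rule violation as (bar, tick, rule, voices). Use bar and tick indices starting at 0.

(1, 0, R1, (0, 1))
(3, 0, R7, (1,))
(8, 0, R7, (0,))
(8, 0, R7, (1,))

bar 0: v0=D3 v1=D4 downbeat P8
bar 1: v0=E3 v1=E4 downbeat P8
bar 2: v0=F3 v1=A3 downbeat M3
bar 3: v0=D3 v1=B3 downbeat M6
bar 4: v0=C3 v1=A3 downbeat M6
bar 5: v0=A2 v1=A3 downbeat P8
bar 6: v0=G2 v1=E3 downbeat M6
bar 7: v0=F2 v1=A2 downbeat M3
bar 8: v0=E3 v1=C4 downbeat m6
bar 9: v0=D3 v1=D4 downbeat P8
  -> R1 @ bar 1 tick 0 v(0, 1): D3/D4 P8 -> E3/E4 P8 similar
  -> R7 @ bar 3 tick 0 v(1,): F4->B3 leap 6st
  -> R7 @ bar 8 tick 0 v(0,): F2->E3 leap 11st
  -> R7 @ bar 8 tick 0 v(1,): D3->C4 leap 10st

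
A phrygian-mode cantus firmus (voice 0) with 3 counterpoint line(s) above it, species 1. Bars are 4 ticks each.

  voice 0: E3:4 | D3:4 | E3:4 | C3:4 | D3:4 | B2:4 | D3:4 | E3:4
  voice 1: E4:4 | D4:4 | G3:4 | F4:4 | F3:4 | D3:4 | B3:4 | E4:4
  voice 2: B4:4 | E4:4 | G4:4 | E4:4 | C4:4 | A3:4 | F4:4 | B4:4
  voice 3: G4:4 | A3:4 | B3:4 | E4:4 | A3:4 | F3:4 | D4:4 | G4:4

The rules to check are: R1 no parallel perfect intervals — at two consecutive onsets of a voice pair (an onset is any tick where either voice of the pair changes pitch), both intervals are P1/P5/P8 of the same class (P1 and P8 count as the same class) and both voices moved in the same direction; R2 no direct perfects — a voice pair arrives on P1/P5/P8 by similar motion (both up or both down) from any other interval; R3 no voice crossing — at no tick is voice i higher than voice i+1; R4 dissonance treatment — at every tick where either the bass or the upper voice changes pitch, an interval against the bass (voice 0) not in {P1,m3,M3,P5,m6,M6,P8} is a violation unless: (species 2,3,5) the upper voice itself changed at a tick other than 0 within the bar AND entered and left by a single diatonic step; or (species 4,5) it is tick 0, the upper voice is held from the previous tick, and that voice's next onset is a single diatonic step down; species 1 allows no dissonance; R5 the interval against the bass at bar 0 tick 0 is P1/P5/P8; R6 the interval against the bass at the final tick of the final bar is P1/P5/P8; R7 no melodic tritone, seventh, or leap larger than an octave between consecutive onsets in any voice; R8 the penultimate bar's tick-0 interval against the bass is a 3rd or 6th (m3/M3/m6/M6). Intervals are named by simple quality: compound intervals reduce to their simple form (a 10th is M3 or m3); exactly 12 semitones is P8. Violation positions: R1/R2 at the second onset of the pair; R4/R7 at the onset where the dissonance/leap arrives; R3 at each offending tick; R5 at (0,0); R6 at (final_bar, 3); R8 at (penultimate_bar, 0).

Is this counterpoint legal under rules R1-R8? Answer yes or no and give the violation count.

No (53 violations)

bar 0: v0=E3 v1=E4 v2=B4 v3=G4 (m3)
bar 1: v0=D3 v1=D4 v2=E4 v3=A3 (P5)
bar 2: v0=E3 v1=G3 v2=G4 v3=B3 (P5)
bar 3: v0=C3 v1=F4 v2=E4 v3=E4 (M3)
bar 4: v0=D3 v1=F3 v2=C4 v3=A3 (P5)
bar 5: v0=B2 v1=D3 v2=A3 v3=F3 (TT)
bar 6: v0=D3 v1=B3 v2=F4 v3=D4 (P8)
bar 7: v0=E3 v1=E4 v2=B4 v3=G4 (m3)
  R3 @ bar0.0: B4 above G4
  R5 @ bar0.0: opens on m3
  R3 @ bar0.1: B4 above G4
  R3 @ bar0.2: B4 above G4
  R3 @ bar0.3: B4 above G4
  R1 @ bar1.0: E3/E4 P8 -> D3/D4 P8 similar
  R2 @ bar1.0: E3/G4 m3 -> D3/A3 P5 similar
  R2 @ bar1.0: B4/G4 M3 -> E4/A3 P5 similar
  R3 @ bar1.0: E4 above A3
  R4 @ bar1.0: D3/E4 M2 untreated
  R7 @ bar1.0: G4->A3 leap 10st
  R3 @ bar1.1: E4 above A3
  R3 @ bar1.2: E4 above A3
  R3 @ bar1.3: E4 above A3
  R1 @ bar2.0: D3/A3 P5 -> E3/B3 P5 similar
  R3 @ bar2.0: G4 above B3
  R3 @ bar2.1: G4 above B3
  R3 @ bar2.2: G4 above B3
  R3 @ bar2.3: G4 above B3
  R3 @ bar3.0: F4 above E4
  R4 @ bar3.0: C3/F4 P4 untreated
  R7 @ bar3.0: G3->F4 leap 10st
  R3 @ bar3.1: F4 above E4
  R3 @ bar3.2: F4 above E4
  R3 @ bar3.3: F4 above E4
  R2 @ bar4.0: F4/E4 m2 -> F3/C4 P5 similar
  R3 @ bar4.0: C4 above A3
  R4 @ bar4.0: D3/C4 m7 untreated
  R3 @ bar4.1: C4 above A3
  R3 @ bar4.2: C4 above A3
  R3 @ bar4.3: C4 above A3
  R1 @ bar5.0: F3/C4 P5 -> D3/A3 P5 similar
  R3 @ bar5.0: A3 above F3
  R4 @ bar5.0: B2/A3 m7 untreated
  R4 @ bar5.0: B2/F3 TT untreated
  R3 @ bar5.1: A3 above F3
  R3 @ bar5.2: A3 above F3
  R3 @ bar5.3: A3 above F3
  R2 @ bar6.0: B2/F3 TT -> D3/D4 P8 similar
  R3 @ bar6.0: F4 above D4
  R8 @ bar6.0: penult P8 not 3rd/6th
  R3 @ bar6.1: F4 above D4
  R3 @ bar6.2: F4 above D4
  R3 @ bar6.3: F4 above D4
  R2 @ bar7.0: D3/B3 M6 -> E3/E4 P8 similar
  R2 @ bar7.0: D3/F4 m3 -> E3/B4 P5 similar
  R2 @ bar7.0: B3/F4 TT -> E4/B4 P5 similar
  R3 @ bar7.0: B4 above G4
  R7 @ bar7.0: F4->B4 leap 6st
  R3 @ bar7.1: B4 above G4
  R3 @ bar7.2: B4 above G4
  R3 @ bar7.3: B4 above G4
  R6 @ bar7.3: closes on m3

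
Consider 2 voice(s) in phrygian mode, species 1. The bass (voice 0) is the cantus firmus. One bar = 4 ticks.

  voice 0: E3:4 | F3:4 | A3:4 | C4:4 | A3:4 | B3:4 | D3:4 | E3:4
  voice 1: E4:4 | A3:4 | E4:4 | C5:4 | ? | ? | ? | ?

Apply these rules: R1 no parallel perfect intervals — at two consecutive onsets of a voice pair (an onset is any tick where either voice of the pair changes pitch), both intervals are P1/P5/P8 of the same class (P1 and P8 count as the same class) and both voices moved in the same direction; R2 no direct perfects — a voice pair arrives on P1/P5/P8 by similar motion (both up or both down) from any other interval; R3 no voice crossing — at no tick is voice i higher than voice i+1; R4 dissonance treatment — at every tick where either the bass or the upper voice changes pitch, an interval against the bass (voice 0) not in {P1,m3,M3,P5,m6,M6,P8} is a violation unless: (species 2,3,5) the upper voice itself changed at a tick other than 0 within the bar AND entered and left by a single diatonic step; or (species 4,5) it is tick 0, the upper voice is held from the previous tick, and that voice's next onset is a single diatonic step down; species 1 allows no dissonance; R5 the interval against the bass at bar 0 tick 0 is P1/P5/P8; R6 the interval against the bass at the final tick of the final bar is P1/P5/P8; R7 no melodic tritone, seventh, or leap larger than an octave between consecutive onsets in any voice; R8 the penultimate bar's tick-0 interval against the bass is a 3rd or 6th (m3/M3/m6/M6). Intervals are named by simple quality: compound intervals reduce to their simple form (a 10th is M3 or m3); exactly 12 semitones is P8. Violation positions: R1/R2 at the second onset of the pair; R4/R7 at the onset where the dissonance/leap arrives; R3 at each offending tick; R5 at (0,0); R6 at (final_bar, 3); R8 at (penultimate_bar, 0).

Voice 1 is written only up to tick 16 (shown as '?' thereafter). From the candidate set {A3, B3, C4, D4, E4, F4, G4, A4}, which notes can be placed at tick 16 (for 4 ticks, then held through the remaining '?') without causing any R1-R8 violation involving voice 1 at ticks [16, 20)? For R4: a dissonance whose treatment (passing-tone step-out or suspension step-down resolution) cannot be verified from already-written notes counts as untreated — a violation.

{C4, F4}

A3: violates R1,R7
B3: violates R4,R7
C4: legal
D4: violates R4,R7
E4: violates R2
F4: legal
G4: violates R4
A4: violates R1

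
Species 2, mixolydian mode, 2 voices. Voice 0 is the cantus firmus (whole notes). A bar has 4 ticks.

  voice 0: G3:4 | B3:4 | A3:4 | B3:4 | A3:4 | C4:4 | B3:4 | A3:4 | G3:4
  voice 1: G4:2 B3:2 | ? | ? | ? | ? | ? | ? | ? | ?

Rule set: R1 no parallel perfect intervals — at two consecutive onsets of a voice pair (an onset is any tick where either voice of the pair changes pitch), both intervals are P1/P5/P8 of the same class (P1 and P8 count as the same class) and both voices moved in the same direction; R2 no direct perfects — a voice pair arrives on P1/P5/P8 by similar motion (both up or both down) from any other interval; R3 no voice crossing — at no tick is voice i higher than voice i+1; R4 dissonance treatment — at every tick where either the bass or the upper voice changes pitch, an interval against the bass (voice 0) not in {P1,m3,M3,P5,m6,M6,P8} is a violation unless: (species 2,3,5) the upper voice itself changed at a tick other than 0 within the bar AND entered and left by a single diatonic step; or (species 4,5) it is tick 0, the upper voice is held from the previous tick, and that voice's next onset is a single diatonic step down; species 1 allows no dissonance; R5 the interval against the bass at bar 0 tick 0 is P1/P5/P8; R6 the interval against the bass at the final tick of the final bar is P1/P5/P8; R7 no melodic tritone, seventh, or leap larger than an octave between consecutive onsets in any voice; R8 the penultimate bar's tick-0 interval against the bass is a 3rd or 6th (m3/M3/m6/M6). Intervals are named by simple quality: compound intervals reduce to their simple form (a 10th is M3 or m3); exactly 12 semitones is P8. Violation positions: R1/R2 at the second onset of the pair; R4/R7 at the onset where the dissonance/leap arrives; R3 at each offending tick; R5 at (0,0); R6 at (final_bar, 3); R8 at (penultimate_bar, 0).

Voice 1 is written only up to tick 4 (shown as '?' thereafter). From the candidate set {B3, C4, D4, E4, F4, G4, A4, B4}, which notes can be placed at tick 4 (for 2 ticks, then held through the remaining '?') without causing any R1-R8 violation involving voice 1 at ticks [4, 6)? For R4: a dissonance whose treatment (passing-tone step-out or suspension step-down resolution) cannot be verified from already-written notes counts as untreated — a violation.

B3: legal
C4: violates R4
D4: legal
E4: violates R4
F4: violates R4,R7
G4: legal
A4: violates R4,R7
B4: violates R2

{B3, D4, G4}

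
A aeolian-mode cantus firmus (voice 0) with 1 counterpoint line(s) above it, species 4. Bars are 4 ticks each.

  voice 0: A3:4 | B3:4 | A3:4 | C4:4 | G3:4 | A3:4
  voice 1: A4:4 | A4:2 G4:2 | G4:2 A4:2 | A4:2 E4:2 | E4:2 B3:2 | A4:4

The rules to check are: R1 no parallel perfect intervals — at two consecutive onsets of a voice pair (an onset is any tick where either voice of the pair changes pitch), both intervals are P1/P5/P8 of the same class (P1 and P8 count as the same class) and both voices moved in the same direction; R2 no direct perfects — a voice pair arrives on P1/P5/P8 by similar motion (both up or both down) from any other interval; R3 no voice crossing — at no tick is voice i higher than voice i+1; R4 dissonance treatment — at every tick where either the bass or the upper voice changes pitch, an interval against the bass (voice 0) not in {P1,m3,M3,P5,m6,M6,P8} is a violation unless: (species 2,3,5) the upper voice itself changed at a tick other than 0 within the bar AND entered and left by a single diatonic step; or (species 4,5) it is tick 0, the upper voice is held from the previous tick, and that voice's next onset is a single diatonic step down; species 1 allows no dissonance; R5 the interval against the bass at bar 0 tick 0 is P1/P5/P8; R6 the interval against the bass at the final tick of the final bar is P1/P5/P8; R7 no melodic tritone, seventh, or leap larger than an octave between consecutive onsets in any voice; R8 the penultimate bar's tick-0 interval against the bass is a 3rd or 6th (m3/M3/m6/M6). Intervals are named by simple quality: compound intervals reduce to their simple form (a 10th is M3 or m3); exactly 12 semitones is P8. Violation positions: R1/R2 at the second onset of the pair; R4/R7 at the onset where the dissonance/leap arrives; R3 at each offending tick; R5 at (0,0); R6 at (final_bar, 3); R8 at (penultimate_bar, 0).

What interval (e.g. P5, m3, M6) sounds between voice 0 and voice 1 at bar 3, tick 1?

M6

voice 0=C4 voice 1=A4 -> M6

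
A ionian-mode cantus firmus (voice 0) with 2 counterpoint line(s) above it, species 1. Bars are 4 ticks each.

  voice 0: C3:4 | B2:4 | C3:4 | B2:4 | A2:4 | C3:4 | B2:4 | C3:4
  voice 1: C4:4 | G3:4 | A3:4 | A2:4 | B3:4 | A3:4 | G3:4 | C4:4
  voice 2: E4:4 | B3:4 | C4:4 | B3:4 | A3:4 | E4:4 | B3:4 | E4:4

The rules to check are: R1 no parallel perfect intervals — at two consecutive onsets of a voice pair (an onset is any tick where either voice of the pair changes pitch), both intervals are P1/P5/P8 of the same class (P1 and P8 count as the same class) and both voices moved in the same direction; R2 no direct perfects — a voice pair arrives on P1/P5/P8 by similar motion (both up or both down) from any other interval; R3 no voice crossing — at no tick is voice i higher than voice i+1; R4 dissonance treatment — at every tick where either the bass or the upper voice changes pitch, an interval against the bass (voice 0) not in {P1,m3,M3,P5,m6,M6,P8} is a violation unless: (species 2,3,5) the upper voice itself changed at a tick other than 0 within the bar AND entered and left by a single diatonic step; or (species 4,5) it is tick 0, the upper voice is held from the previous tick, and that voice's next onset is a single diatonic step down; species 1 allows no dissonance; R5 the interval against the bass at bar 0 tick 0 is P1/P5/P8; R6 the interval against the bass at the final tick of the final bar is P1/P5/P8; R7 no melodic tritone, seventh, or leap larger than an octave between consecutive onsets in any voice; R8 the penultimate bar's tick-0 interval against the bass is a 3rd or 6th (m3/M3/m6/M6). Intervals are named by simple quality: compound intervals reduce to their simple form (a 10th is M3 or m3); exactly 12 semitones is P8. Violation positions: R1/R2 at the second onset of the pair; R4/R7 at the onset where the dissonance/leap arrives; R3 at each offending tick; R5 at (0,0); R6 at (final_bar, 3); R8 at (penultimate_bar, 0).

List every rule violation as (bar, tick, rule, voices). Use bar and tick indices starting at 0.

(0, 0, R5, (0, 2))
(1, 0, R2, (0, 2))
(2, 0, R1, (0, 2))
(3, 0, R1, (0, 2))
(3, 0, R3, (0, 1))
(3, 0, R4, (0, 1))
(3, 1, R3, (0, 1))
(3, 2, R3, (0, 1))
(3, 3, R3, (0, 1))
(4, 0, R1, (0, 2))
(4, 0, R3, (1, 2))
(4, 0, R4, (0, 1))
(4, 0, R7, (1,))
(4, 1, R3, (1, 2))
(4, 2, R3, (1, 2))
(4, 3, R3, (1, 2))
(6, 0, R2, (0, 2))
(6, 0, R8, (0, 2))
(7, 0, R2, (0, 1))
(7, 3, R6, (0, 2))

bar 0: v0=C3 v1=C4 v2=E4 downbeat M3
bar 1: v0=B2 v1=G3 v2=B3 downbeat P8
bar 2: v0=C3 v1=A3 v2=C4 downbeat P8
bar 3: v0=B2 v1=A2 v2=B3 downbeat P8
bar 4: v0=A2 v1=B3 v2=A3 downbeat P8
bar 5: v0=C3 v1=A3 v2=E4 downbeat M3
bar 6: v0=B2 v1=G3 v2=B3 downbeat P8
bar 7: v0=C3 v1=C4 v2=E4 downbeat M3
  -> R5 @ bar 0 tick 0 v(0, 2): opens on M3
  -> R2 @ bar 1 tick 0 v(0, 2): C3/E4 M3 -> B2/B3 P8 similar
  -> R1 @ bar 2 tick 0 v(0, 2): B2/B3 P8 -> C3/C4 P8 similar
  -> R1 @ bar 3 tick 0 v(0, 2): C3/C4 P8 -> B2/B3 P8 similar
  -> R3 @ bar 3 tick 0 v(0, 1): B2 above A2
  -> R4 @ bar 3 tick 0 v(0, 1): B2/A2 M2 untreated
  -> R3 @ bar 3 tick 1 v(0, 1): B2 above A2
  -> R3 @ bar 3 tick 2 v(0, 1): B2 above A2
  -> R3 @ bar 3 tick 3 v(0, 1): B2 above A2
  -> R1 @ bar 4 tick 0 v(0, 2): B2/B3 P8 -> A2/A3 P8 similar
  -> R3 @ bar 4 tick 0 v(1, 2): B3 above A3
  -> R4 @ bar 4 tick 0 v(0, 1): A2/B3 M2 untreated
  -> R7 @ bar 4 tick 0 v(1,): A2->B3 leap 14st
  -> R3 @ bar 4 tick 1 v(1, 2): B3 above A3
  -> R3 @ bar 4 tick 2 v(1, 2): B3 above A3
  -> R3 @ bar 4 tick 3 v(1, 2): B3 above A3
  -> R2 @ bar 6 tick 0 v(0, 2): C3/E4 M3 -> B2/B3 P8 similar
  -> R8 @ bar 6 tick 0 v(0, 2): penult P8 not 3rd/6th
  -> R2 @ bar 7 tick 0 v(0, 1): B2/G3 m6 -> C3/C4 P8 similar
  -> R6 @ bar 7 tick 3 v(0, 2): closes on M3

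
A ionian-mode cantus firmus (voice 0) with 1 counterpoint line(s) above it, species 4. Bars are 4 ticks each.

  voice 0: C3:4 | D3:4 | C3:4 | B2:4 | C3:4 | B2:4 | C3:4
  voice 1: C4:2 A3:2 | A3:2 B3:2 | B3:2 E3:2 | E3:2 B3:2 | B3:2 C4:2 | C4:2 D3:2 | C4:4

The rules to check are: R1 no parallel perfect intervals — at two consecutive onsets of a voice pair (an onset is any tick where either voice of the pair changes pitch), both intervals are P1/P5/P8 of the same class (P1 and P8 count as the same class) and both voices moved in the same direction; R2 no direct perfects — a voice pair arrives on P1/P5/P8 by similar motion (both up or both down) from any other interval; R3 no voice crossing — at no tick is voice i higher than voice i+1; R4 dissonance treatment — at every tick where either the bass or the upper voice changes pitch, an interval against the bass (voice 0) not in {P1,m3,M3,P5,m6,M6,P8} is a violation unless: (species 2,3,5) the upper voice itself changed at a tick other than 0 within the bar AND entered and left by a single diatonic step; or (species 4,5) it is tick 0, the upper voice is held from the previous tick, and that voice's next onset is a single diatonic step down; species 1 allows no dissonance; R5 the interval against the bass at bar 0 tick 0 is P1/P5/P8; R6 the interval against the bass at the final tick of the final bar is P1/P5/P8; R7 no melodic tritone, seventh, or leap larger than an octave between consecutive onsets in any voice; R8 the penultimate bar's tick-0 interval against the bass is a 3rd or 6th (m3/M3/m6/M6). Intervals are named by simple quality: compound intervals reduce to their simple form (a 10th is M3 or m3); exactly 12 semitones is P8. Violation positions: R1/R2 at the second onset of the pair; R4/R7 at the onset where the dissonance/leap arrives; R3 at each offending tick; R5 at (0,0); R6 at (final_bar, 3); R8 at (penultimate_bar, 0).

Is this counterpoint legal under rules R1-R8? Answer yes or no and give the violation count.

bar 0: v0=C3 v1=C4 (P8)
bar 1: v0=D3 v1=A3 (P5)
bar 2: v0=C3 v1=B3 (M7)
bar 3: v0=B2 v1=E3 (P4)
bar 4: v0=C3 v1=B3 (M7)
bar 5: v0=B2 v1=C4 (m2)
bar 6: v0=C3 v1=C4 (P8)
  R4 @ bar2.0: C3/B3 M7 untreated
  R4 @ bar3.0: B2/E3 P4 untreated
  R4 @ bar4.0: C3/B3 M7 untreated
  R4 @ bar5.0: B2/C4 m2 untreated
  R8 @ bar5.0: penult m2 not 3rd/6th
  R7 @ bar5.2: C4->D3 leap 10st
  R2 @ bar6.0: B2/D3 m3 -> C3/C4 P8 similar
  R7 @ bar6.0: D3->C4 leap 10st

No (8 violations)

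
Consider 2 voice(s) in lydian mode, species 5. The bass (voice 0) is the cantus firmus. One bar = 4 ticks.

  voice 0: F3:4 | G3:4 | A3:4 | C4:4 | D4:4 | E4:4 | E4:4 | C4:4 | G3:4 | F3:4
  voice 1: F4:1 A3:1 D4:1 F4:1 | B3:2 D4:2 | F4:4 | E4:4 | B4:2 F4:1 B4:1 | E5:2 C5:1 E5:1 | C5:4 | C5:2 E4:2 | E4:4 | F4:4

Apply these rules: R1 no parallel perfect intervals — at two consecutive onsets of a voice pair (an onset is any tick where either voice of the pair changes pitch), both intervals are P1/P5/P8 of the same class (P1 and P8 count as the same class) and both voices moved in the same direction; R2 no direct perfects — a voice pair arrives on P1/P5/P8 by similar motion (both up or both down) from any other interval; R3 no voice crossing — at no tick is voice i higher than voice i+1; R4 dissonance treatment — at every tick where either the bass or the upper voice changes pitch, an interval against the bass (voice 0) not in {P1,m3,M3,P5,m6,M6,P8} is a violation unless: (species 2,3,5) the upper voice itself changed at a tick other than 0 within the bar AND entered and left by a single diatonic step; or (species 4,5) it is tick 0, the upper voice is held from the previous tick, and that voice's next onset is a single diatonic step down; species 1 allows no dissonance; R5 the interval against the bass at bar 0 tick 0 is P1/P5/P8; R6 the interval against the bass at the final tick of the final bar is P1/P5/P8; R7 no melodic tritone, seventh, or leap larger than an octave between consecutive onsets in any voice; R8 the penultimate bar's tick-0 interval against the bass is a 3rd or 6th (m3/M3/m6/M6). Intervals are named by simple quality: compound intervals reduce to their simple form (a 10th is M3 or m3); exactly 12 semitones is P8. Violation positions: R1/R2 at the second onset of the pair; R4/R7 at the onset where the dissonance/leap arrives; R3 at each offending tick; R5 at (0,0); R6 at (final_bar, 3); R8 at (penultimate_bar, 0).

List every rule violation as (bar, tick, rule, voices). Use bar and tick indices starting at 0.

bar 0: v0=F3 v1=F4 downbeat P8
bar 1: v0=G3 v1=B3 downbeat M3
bar 2: v0=A3 v1=F4 downbeat m6
bar 3: v0=C4 v1=E4 downbeat M3
bar 4: v0=D4 v1=B4 downbeat M6
bar 5: v0=E4 v1=E5 downbeat P8
bar 6: v0=E4 v1=C5 downbeat m6
bar 7: v0=C4 v1=C5 downbeat P8
bar 8: v0=G3 v1=E4 downbeat M6
bar 9: v0=F3 v1=F4 downbeat P8
  -> R7 @ bar 1 tick 0 v(1,): F4->B3 leap 6st
  -> R7 @ bar 4 tick 2 v(1,): B4->F4 leap 6st
  -> R7 @ bar 4 tick 3 v(1,): F4->B4 leap 6st
  -> R2 @ bar 5 tick 0 v(0, 1): D4/B4 M6 -> E4/E5 P8 similar

(1, 0, R7, (1,))
(4, 2, R7, (1,))
(4, 3, R7, (1,))
(5, 0, R2, (0, 1))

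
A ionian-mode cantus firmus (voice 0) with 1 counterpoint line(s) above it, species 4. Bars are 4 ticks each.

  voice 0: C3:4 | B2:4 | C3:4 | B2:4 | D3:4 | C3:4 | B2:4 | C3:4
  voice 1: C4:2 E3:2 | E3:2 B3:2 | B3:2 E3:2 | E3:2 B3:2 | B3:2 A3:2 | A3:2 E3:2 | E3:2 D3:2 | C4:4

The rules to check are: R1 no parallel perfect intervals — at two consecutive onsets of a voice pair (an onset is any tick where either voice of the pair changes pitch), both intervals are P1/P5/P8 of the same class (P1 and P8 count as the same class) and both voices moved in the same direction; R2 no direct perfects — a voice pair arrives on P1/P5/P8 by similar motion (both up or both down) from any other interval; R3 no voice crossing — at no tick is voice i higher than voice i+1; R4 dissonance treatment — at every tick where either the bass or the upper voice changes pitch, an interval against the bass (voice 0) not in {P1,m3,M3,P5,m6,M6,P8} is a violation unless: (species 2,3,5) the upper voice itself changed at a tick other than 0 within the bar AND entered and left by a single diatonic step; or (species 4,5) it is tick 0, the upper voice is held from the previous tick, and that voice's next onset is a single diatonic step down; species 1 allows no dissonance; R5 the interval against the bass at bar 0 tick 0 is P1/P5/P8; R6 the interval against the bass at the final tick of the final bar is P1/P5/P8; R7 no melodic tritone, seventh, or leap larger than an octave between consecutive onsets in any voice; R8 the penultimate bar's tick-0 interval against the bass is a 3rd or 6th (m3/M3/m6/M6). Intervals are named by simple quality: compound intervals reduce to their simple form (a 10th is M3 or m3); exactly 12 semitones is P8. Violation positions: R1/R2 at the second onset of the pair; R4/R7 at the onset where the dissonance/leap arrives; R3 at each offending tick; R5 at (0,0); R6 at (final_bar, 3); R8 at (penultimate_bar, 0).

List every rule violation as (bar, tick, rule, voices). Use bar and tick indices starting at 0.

(1, 0, R4, (0, 1))
(2, 0, R4, (0, 1))
(3, 0, R4, (0, 1))
(6, 0, R8, (0, 1))
(7, 0, R2, (0, 1))
(7, 0, R7, (1,))

bar 0: v0=C3 v1=C4 downbeat P8
bar 1: v0=B2 v1=E3 downbeat P4
bar 2: v0=C3 v1=B3 downbeat M7
bar 3: v0=B2 v1=E3 downbeat P4
bar 4: v0=D3 v1=B3 downbeat M6
bar 5: v0=C3 v1=A3 downbeat M6
bar 6: v0=B2 v1=E3 downbeat P4
bar 7: v0=C3 v1=C4 downbeat P8
  -> R4 @ bar 1 tick 0 v(0, 1): B2/E3 P4 untreated
  -> R4 @ bar 2 tick 0 v(0, 1): C3/B3 M7 untreated
  -> R4 @ bar 3 tick 0 v(0, 1): B2/E3 P4 untreated
  -> R8 @ bar 6 tick 0 v(0, 1): penult P4 not 3rd/6th
  -> R2 @ bar 7 tick 0 v(0, 1): B2/D3 m3 -> C3/C4 P8 similar
  -> R7 @ bar 7 tick 0 v(1,): D3->C4 leap 10st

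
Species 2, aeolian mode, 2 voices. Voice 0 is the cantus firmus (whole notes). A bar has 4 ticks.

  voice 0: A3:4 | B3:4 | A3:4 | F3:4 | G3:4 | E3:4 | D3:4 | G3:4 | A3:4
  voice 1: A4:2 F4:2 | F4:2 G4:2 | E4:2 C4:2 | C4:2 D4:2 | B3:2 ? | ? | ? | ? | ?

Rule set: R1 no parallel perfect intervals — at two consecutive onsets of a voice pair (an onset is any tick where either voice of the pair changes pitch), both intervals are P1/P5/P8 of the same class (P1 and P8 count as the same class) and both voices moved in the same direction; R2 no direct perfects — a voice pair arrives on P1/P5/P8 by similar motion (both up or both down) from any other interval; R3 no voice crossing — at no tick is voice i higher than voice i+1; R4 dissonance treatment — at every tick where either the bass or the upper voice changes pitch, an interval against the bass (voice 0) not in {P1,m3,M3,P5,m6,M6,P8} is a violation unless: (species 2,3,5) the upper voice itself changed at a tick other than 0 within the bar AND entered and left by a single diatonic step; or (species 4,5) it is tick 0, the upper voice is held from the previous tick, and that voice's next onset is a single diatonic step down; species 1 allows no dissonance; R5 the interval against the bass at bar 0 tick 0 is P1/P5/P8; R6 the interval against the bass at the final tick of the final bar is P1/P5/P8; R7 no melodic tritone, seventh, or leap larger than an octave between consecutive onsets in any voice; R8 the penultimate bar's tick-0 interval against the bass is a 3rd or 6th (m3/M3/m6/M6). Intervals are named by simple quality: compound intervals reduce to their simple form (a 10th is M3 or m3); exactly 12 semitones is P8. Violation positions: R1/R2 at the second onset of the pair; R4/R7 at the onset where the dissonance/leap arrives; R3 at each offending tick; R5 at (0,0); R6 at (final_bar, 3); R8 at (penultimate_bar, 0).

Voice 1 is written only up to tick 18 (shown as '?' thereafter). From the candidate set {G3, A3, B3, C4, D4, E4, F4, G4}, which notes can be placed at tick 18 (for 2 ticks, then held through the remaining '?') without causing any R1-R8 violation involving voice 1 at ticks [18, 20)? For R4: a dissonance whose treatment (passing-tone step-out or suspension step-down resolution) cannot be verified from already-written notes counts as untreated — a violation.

G3: legal
A3: violates R4
B3: legal
C4: violates R4
D4: legal
E4: legal
F4: violates R4,R7
G4: legal

{B3, D4, E4, G3, G4}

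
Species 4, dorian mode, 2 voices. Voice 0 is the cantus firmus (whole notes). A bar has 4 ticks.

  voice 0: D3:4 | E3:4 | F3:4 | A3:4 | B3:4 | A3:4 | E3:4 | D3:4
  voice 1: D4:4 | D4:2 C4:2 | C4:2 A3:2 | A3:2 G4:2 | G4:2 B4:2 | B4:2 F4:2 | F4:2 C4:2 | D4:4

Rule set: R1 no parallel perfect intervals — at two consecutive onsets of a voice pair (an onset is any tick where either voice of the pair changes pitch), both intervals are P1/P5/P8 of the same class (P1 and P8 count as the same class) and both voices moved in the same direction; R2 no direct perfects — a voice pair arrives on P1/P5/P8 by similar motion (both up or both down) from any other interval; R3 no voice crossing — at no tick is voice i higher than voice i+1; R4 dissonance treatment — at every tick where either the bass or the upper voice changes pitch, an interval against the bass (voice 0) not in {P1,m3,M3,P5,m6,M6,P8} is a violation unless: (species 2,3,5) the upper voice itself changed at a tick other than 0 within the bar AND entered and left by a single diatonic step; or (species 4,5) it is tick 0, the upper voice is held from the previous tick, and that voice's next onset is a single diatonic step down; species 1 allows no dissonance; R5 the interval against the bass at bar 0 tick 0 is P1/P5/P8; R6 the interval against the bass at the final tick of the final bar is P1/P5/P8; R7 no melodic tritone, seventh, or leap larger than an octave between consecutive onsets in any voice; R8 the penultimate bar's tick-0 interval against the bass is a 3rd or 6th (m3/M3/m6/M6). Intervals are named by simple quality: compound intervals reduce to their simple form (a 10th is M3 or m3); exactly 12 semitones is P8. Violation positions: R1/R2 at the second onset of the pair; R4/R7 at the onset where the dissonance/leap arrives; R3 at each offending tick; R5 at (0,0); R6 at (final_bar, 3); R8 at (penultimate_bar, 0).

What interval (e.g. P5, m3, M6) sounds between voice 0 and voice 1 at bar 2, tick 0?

P5

voice 0=F3 voice 1=C4 -> P5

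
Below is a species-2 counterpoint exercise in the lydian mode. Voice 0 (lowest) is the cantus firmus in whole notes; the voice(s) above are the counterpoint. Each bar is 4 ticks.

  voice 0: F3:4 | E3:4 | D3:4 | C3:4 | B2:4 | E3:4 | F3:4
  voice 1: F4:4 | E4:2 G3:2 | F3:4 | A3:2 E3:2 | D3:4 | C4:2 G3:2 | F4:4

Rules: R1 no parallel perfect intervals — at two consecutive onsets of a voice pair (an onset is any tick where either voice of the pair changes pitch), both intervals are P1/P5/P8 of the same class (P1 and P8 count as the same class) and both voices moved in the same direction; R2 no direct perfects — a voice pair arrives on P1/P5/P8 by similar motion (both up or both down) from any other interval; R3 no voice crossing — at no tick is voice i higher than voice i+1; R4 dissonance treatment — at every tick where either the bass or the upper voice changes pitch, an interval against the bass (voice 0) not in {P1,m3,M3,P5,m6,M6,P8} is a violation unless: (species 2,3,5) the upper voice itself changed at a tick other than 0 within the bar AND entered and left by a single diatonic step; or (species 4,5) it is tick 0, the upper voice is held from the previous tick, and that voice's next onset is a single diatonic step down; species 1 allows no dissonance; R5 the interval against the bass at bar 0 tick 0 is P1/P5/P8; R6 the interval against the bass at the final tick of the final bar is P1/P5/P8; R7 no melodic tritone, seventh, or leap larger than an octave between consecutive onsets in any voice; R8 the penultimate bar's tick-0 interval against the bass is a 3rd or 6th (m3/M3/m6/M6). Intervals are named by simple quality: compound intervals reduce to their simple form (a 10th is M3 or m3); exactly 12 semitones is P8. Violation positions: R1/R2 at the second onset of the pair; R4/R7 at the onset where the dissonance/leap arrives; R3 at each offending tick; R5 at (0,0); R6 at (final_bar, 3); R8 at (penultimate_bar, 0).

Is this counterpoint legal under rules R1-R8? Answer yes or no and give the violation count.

bar 0: v0=F3 v1=F4 (P8)
bar 1: v0=E3 v1=E4 (P8)
bar 2: v0=D3 v1=F3 (m3)
bar 3: v0=C3 v1=A3 (M6)
bar 4: v0=B2 v1=D3 (m3)
bar 5: v0=E3 v1=C4 (m6)
bar 6: v0=F3 v1=F4 (P8)
  R1 @ bar1.0: F3/F4 P8 -> E3/E4 P8 similar
  R7 @ bar5.0: D3->C4 leap 10st
  R2 @ bar6.0: E3/G3 m3 -> F3/F4 P8 similar
  R7 @ bar6.0: G3->F4 leap 10st

No (4 violations)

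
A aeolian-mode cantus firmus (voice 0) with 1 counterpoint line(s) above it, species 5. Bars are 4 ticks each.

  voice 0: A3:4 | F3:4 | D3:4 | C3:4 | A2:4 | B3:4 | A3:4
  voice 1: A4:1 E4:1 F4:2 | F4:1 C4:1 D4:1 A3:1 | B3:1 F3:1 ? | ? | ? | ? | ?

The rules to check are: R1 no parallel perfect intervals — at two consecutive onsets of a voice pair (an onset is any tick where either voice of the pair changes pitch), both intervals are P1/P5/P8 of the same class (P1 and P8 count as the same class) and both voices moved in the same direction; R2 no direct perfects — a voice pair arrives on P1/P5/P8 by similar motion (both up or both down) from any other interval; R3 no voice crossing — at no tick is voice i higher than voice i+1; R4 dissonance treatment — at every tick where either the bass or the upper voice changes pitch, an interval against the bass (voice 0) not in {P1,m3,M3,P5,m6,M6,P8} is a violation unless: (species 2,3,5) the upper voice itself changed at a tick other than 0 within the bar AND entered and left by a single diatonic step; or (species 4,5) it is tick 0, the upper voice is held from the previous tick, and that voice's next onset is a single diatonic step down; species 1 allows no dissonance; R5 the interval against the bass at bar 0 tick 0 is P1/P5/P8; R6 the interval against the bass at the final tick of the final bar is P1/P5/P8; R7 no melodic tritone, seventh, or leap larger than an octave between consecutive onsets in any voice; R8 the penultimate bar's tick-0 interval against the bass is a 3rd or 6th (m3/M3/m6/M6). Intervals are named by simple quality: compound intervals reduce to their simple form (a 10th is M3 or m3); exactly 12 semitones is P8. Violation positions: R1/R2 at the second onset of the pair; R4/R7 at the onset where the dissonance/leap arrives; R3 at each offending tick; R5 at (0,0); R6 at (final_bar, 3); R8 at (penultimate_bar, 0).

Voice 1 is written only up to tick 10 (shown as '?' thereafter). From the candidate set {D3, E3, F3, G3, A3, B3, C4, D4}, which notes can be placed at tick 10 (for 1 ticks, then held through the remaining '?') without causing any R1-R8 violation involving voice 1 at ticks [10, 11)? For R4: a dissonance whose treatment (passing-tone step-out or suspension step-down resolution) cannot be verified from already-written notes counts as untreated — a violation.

{A3, D3, D4, F3}

D3: legal
E3: violates R4
F3: legal
G3: violates R4
A3: legal
B3: violates R7
C4: violates R4
D4: legal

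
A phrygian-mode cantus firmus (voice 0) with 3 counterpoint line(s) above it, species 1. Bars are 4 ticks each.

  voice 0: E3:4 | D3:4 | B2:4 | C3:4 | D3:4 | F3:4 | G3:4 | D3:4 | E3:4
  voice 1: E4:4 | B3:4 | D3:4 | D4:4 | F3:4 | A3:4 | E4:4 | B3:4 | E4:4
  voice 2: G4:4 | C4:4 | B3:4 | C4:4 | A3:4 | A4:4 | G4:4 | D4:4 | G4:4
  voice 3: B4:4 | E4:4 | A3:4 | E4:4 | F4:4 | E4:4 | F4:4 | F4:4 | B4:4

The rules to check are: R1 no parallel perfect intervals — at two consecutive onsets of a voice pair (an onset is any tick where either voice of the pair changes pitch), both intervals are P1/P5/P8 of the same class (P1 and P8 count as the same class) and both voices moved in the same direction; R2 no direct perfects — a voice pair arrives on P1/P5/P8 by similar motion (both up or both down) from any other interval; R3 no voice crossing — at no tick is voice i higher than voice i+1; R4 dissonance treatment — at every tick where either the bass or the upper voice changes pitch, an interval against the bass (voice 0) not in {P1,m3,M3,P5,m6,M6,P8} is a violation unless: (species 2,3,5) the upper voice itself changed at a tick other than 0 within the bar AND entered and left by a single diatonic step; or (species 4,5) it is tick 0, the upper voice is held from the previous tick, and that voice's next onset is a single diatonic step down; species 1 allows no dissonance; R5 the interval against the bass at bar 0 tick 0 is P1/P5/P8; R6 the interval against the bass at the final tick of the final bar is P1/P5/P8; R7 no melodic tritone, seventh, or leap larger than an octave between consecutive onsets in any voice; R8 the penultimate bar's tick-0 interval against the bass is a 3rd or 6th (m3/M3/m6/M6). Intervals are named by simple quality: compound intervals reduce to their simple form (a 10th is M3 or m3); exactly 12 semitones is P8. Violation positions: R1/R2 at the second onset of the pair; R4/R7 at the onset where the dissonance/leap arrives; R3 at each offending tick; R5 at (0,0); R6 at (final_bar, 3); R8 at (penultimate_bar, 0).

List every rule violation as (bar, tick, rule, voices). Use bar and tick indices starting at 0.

(0, 0, R5, (0, 2))
(1, 0, R4, (0, 2))
(1, 0, R4, (0, 3))
(2, 0, R2, (0, 2))
(2, 0, R2, (1, 3))
(2, 0, R3, (2, 3))
(2, 0, R4, (0, 3))
(2, 1, R3, (2, 3))
(2, 2, R3, (2, 3))
(2, 3, R3, (2, 3))
(3, 0, R1, (0, 2))
(3, 0, R3, (1, 2))
(3, 0, R4, (0, 1))
(3, 1, R3, (1, 2))
(3, 2, R3, (1, 2))
(3, 3, R3, (1, 2))
(5, 0, R2, (1, 2))
(5, 0, R3, (2, 3))
(5, 0, R4, (0, 3))
(5, 1, R3, (2, 3))
(5, 2, R3, (2, 3))
(5, 3, R3, (2, 3))
(6, 0, R3, (2, 3))
(6, 0, R4, (0, 3))
(6, 1, R3, (2, 3))
(6, 2, R3, (2, 3))
(6, 3, R3, (2, 3))
(7, 0, R1, (0, 2))
(7, 0, R8, (0, 2))
(8, 0, R2, (0, 1))
(8, 0, R2, (0, 3))
(8, 0, R2, (1, 3))
(8, 0, R7, (3,))
(8, 3, R6, (0, 2))

bar 0: v0=E3 v1=E4 v2=G4 v3=B4 downbeat P5
bar 1: v0=D3 v1=B3 v2=C4 v3=E4 downbeat M2
bar 2: v0=B2 v1=D3 v2=B3 v3=A3 downbeat m7
bar 3: v0=C3 v1=D4 v2=C4 v3=E4 downbeat M3
bar 4: v0=D3 v1=F3 v2=A3 v3=F4 downbeat m3
bar 5: v0=F3 v1=A3 v2=A4 v3=E4 downbeat M7
bar 6: v0=G3 v1=E4 v2=G4 v3=F4 downbeat m7
bar 7: v0=D3 v1=B3 v2=D4 v3=F4 downbeat m3
bar 8: v0=E3 v1=E4 v2=G4 v3=B4 downbeat P5
  -> R5 @ bar 0 tick 0 v(0, 2): opens on m3
  -> R4 @ bar 1 tick 0 v(0, 2): D3/C4 m7 untreated
  -> R4 @ bar 1 tick 0 v(0, 3): D3/E4 M2 untreated
  -> R2 @ bar 2 tick 0 v(0, 2): D3/C4 m7 -> B2/B3 P8 similar
  -> R2 @ bar 2 tick 0 v(1, 3): B3/E4 P4 -> D3/A3 P5 similar
  -> R3 @ bar 2 tick 0 v(2, 3): B3 above A3
  -> R4 @ bar 2 tick 0 v(0, 3): B2/A3 m7 untreated
  -> R3 @ bar 2 tick 1 v(2, 3): B3 above A3
  -> R3 @ bar 2 tick 2 v(2, 3): B3 above A3
  -> R3 @ bar 2 tick 3 v(2, 3): B3 above A3
  -> R1 @ bar 3 tick 0 v(0, 2): B2/B3 P8 -> C3/C4 P8 similar
  -> R3 @ bar 3 tick 0 v(1, 2): D4 above C4
  -> R4 @ bar 3 tick 0 v(0, 1): C3/D4 M2 untreated
  -> R3 @ bar 3 tick 1 v(1, 2): D4 above C4
  -> R3 @ bar 3 tick 2 v(1, 2): D4 above C4
  -> R3 @ bar 3 tick 3 v(1, 2): D4 above C4
  -> R2 @ bar 5 tick 0 v(1, 2): F3/A3 M3 -> A3/A4 P8 similar
  -> R3 @ bar 5 tick 0 v(2, 3): A4 above E4
  -> R4 @ bar 5 tick 0 v(0, 3): F3/E4 M7 untreated
  -> R3 @ bar 5 tick 1 v(2, 3): A4 above E4
  -> R3 @ bar 5 tick 2 v(2, 3): A4 above E4
  -> R3 @ bar 5 tick 3 v(2, 3): A4 above E4
  -> R3 @ bar 6 tick 0 v(2, 3): G4 above F4
  -> R4 @ bar 6 tick 0 v(0, 3): G3/F4 m7 untreated
  -> R3 @ bar 6 tick 1 v(2, 3): G4 above F4
  -> R3 @ bar 6 tick 2 v(2, 3): G4 above F4
  -> R3 @ bar 6 tick 3 v(2, 3): G4 above F4
  -> R1 @ bar 7 tick 0 v(0, 2): G3/G4 P8 -> D3/D4 P8 similar
  -> R8 @ bar 7 tick 0 v(0, 2): penult P8 not 3rd/6th
  -> R2 @ bar 8 tick 0 v(0, 1): D3/B3 M6 -> E3/E4 P8 similar
  -> R2 @ bar 8 tick 0 v(0, 3): D3/F4 m3 -> E3/B4 P5 similar
  -> R2 @ bar 8 tick 0 v(1, 3): B3/F4 TT -> E4/B4 P5 similar
  -> R7 @ bar 8 tick 0 v(3,): F4->B4 leap 6st
  -> R6 @ bar 8 tick 3 v(0, 2): closes on m3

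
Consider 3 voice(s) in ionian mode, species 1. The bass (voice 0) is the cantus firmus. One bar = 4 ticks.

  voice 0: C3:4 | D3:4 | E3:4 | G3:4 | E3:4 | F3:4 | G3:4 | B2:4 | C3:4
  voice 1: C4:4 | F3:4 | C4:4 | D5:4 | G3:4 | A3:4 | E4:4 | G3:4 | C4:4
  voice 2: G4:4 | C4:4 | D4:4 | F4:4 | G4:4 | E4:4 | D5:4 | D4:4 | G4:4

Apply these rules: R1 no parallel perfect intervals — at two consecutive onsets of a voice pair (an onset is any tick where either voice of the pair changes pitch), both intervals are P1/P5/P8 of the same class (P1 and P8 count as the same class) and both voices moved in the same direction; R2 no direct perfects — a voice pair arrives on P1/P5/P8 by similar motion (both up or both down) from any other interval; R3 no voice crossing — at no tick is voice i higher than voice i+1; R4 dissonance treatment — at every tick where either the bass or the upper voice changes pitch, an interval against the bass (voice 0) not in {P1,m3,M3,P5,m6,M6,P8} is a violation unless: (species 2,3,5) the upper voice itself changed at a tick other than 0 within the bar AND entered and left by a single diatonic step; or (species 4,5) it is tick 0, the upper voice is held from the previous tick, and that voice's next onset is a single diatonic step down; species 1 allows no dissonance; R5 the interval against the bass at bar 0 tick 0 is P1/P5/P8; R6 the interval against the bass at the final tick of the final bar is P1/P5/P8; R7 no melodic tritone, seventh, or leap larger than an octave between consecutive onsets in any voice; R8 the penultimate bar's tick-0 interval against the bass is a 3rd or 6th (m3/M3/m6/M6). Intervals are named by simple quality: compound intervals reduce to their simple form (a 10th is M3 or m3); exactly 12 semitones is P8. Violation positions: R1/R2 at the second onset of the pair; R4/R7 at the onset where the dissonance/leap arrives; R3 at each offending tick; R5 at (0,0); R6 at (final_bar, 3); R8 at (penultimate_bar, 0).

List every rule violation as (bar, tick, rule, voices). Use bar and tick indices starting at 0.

(1, 0, R1, (1, 2))
(1, 0, R4, (0, 2))
(2, 0, R4, (0, 2))
(3, 0, R2, (0, 1))
(3, 0, R3, (1, 2))
(3, 0, R4, (0, 2))
(3, 0, R7, (1,))
(3, 1, R3, (1, 2))
(3, 2, R3, (1, 2))
(3, 3, R3, (1, 2))
(4, 0, R7, (1,))
(5, 0, R4, (0, 2))
(6, 0, R2, (0, 2))
(6, 0, R7, (2,))
(7, 0, R2, (1, 2))
(8, 0, R1, (1, 2))
(8, 0, R2, (0, 1))
(8, 0, R2, (0, 2))

bar 0: v0=C3 v1=C4 v2=G4 downbeat P5
bar 1: v0=D3 v1=F3 v2=C4 downbeat m7
bar 2: v0=E3 v1=C4 v2=D4 downbeat m7
bar 3: v0=G3 v1=D5 v2=F4 downbeat m7
bar 4: v0=E3 v1=G3 v2=G4 downbeat m3
bar 5: v0=F3 v1=A3 v2=E4 downbeat M7
bar 6: v0=G3 v1=E4 v2=D5 downbeat P5
bar 7: v0=B2 v1=G3 v2=D4 downbeat m3
bar 8: v0=C3 v1=C4 v2=G4 downbeat P5
  -> R1 @ bar 1 tick 0 v(1, 2): C4/G4 P5 -> F3/C4 P5 similar
  -> R4 @ bar 1 tick 0 v(0, 2): D3/C4 m7 untreated
  -> R4 @ bar 2 tick 0 v(0, 2): E3/D4 m7 untreated
  -> R2 @ bar 3 tick 0 v(0, 1): E3/C4 m6 -> G3/D5 P5 similar
  -> R3 @ bar 3 tick 0 v(1, 2): D5 above F4
  -> R4 @ bar 3 tick 0 v(0, 2): G3/F4 m7 untreated
  -> R7 @ bar 3 tick 0 v(1,): C4->D5 leap 14st
  -> R3 @ bar 3 tick 1 v(1, 2): D5 above F4
  -> R3 @ bar 3 tick 2 v(1, 2): D5 above F4
  -> R3 @ bar 3 tick 3 v(1, 2): D5 above F4
  -> R7 @ bar 4 tick 0 v(1,): D5->G3 leap 19st
  -> R4 @ bar 5 tick 0 v(0, 2): F3/E4 M7 untreated
  -> R2 @ bar 6 tick 0 v(0, 2): F3/E4 M7 -> G3/D5 P5 similar
  -> R7 @ bar 6 tick 0 v(2,): E4->D5 leap 10st
  -> R2 @ bar 7 tick 0 v(1, 2): E4/D5 m7 -> G3/D4 P5 similar
  -> R1 @ bar 8 tick 0 v(1, 2): G3/D4 P5 -> C4/G4 P5 similar
  -> R2 @ bar 8 tick 0 v(0, 1): B2/G3 m6 -> C3/C4 P8 similar
  -> R2 @ bar 8 tick 0 v(0, 2): B2/D4 m3 -> C3/G4 P5 similar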